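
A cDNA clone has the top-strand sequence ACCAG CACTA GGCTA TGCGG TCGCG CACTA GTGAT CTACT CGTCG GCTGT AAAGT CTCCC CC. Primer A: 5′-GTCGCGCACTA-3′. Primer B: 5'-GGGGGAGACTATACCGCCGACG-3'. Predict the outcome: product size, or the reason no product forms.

Primer B (GGGGGAGACTATACCGCCGACG) does not match the top strand, and its reverse complement CGTCGGCGGTATAGTCTCCCCC does not match either.
With no annealing site for primer B, no amplification occurs.

No product — primer B has no binding site in the template.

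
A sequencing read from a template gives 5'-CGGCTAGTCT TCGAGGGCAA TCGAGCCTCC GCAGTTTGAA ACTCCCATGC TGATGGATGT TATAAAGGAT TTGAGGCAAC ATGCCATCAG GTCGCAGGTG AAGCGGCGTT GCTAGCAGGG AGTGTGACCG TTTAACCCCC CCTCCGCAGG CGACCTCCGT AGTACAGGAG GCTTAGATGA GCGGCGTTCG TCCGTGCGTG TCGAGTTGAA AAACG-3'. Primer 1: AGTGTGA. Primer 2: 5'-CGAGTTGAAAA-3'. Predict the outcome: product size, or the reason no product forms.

No product — both primers anneal to the same strand and extend in the same direction.

Primer 1 (AGTGTGA) matches the top strand at positions 121–127 (3' end points downstream).
Primer 2 (CGAGTTGAAAA) also matches the top strand directly, at positions 202–212 — its reverse complement TTTTCAACTCG is not present.
Both primers anneal to the bottom strand with 3' ends pointing the same way, so neither can prime synthesis back toward the other.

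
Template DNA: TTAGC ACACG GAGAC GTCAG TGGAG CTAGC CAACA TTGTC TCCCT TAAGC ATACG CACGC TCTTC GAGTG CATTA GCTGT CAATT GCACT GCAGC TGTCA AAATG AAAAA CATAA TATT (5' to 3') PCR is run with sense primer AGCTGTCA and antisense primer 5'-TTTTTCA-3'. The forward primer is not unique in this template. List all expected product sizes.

The forward primer AGCTGTCA matches the top strand at positions 75–82, 93–100.
The reverse primer's reverse complement is TGAAAAA, matching at positions 104–110.
Each forward site pairs with the reverse site to give a product ending at position 110: sizes 36, 18 bp.

36 bp, 18 bp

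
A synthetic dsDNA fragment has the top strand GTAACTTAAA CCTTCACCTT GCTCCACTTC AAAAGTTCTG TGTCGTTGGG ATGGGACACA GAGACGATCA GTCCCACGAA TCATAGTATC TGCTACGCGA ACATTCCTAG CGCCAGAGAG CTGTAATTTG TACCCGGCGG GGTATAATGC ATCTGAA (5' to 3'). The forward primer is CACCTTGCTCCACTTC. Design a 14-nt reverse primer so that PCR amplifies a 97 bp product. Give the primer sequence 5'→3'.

5'-GCTAGGAATGTTCG-3'

The forward primer binds at positions 15–30, so a 97 bp product ends at position 15 + 97 − 1 = 111.
The reverse primer anneals to the top strand over positions 98–111, i.e. to CGAACATTCCTAGC.
Its sequence written 5'→3' is the reverse complement: GCTAGGAATGTTCG.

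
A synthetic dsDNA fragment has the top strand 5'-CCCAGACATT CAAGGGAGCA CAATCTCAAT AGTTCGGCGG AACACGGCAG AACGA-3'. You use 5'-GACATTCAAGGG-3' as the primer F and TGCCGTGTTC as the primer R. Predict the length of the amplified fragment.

45 bp

Forward primer GACATTCAAGGG is found on the top strand at positions 5–16.
Taking the reverse complement of TGCCGTGTTC gives GAACACGGCA, found at positions 40–49 on the template; the primer anneals here to the top strand with its 3' end pointing upstream.
Amplicon spans positions 5–49: 45 bp.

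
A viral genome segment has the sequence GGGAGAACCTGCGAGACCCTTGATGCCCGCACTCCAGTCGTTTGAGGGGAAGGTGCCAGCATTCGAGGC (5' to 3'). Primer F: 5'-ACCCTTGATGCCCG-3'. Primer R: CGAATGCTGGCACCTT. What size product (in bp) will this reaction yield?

50 bp

Forward primer ACCCTTGATGCCCG is found on the top strand at positions 16–29.
Reverse complement of the reverse primer: AAGGTGCCAGCATTCG. This occurs on the top strand at positions 50–65.
Product length = (reverse-primer end) − (forward-primer start) + 1 = 65 − 16 + 1 = 50 bp.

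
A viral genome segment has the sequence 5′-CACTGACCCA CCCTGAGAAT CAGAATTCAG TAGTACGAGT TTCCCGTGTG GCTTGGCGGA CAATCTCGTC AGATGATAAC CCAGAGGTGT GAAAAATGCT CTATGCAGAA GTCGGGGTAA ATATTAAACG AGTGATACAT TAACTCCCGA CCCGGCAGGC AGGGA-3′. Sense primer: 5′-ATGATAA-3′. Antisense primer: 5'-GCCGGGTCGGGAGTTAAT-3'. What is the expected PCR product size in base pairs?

84 bp

Scanning the template, ATGATAA occurs at positions 73–79; this primer anneals to the bottom strand there with its 3' end pointing downstream.
Taking the reverse complement of GCCGGGTCGGGAGTTAAT gives ATTAACTCCCGACCCGGC, found at positions 139–156 on the template; the primer anneals here to the top strand with its 3' end pointing upstream.
Product length = (reverse-primer end) − (forward-primer start) + 1 = 156 − 73 + 1 = 84 bp.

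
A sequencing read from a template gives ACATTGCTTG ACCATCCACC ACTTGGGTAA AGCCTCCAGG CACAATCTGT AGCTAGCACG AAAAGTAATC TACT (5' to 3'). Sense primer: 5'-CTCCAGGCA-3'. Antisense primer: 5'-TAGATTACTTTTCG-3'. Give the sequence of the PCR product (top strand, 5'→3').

The forward primer matches the template at positions 34–42.
The reverse primer's reverse complement is CGAAAAGTAATCTA, which matches the template at positions 59–72.
The product is the template from position 34 through 72 (39 bp).

5'-CTCCAGGCACAATCTGTAGCTAGCACGAAAAGTAATCTA-3'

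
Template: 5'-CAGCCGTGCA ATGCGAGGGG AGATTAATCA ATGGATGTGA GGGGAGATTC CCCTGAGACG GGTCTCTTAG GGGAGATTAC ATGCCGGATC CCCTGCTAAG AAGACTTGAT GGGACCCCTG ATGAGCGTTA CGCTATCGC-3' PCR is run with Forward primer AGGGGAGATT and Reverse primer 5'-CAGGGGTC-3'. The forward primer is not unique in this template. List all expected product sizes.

The forward primer AGGGGAGATT matches the top strand at positions 16–25, 40–49, 69–78.
The reverse primer's reverse complement is GACCCCTG, matching at positions 113–120.
Each forward site pairs with the reverse site to give a product ending at position 120: sizes 105, 81, 52 bp.

105 bp, 81 bp, 52 bp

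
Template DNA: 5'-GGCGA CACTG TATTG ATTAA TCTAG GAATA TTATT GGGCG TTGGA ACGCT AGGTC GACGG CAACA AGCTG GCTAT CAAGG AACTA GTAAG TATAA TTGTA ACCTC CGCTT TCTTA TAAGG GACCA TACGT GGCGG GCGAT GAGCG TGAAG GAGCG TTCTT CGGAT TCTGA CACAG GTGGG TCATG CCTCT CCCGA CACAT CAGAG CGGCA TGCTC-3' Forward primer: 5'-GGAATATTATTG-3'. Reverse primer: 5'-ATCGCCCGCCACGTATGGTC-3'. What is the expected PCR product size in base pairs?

Scanning the template, GGAATATTATTG occurs at positions 25–36; this primer anneals to the bottom strand there with its 3' end pointing downstream.
Reverse complement of the reverse primer: GACCATACGTGGCGGGCGAT. This occurs on the top strand at positions 121–140.
The product runs from position 25 to position 140, so its length is 140 − 25 + 1 = 116 bp.

116 bp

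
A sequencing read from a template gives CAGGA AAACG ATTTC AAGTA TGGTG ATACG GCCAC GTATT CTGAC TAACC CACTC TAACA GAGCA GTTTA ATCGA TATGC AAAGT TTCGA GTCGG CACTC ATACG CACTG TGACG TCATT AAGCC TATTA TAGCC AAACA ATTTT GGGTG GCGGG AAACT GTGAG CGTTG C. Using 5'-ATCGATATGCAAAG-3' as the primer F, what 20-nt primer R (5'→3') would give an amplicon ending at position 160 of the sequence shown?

5'-AGTTTCCCGCCACCCAAAAT-3'

The forward primer binds at positions 71–84; the product's 3' end on the top strand is position 160.
The reverse primer anneals to the top strand over positions 141–160, i.e. to ATTTTGGGTGGCGGGAAACT.
Its sequence written 5'→3' is the reverse complement: AGTTTCCCGCCACCCAAAAT.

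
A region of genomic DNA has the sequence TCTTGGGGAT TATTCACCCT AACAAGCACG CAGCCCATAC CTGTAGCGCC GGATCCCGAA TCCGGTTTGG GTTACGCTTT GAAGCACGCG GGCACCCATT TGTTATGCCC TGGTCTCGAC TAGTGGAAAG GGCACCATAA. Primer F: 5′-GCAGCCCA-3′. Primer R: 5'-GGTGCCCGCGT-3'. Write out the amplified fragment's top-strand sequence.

5'-GCAGCCCATACCTGTAGCGCCGGATCCCGAATCCGGTTTGGGTTACGCTTTGAAGCACGCGGGCACC-3'

Forward primer GCAGCCCA is found on the top strand at positions 30–37.
Taking the reverse complement of GGTGCCCGCGT gives ACGCGGGCACC, found at positions 86–96 on the template; the primer anneals here to the top strand with its 3' end pointing upstream.
The product is the template from position 30 through 96 (67 bp).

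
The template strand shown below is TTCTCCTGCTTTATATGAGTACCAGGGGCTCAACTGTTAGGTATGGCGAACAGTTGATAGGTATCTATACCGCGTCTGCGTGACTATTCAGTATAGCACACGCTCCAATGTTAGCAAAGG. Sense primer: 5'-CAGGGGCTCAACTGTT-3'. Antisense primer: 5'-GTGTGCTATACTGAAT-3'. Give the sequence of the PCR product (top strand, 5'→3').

Scanning the template, CAGGGGCTCAACTGTT occurs at positions 23–38; this primer anneals to the bottom strand there with its 3' end pointing downstream.
The reverse primer's reverse complement is ATTCAGTATAGCACAC, which matches the template at positions 86–101.
The product is the template from position 23 through 101 (79 bp).

5'-CAGGGGCTCAACTGTTAGGTATGGCGAACAGTTGATAGGTATCTATACCGCGTCTGCGTGACTATTCAGTATAGCACAC-3'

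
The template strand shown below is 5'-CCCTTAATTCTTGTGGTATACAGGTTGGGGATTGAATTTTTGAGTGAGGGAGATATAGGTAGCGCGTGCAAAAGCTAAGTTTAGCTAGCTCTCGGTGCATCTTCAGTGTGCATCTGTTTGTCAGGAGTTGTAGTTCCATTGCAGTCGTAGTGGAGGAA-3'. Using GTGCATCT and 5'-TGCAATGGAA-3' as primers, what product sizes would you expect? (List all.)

The forward primer GTGCATCT matches the top strand at positions 95–102, 108–115.
The reverse primer's reverse complement is TTCCATTGCA, matching at positions 134–143.
Each forward site pairs with the reverse site to give a product ending at position 143: sizes 49, 36 bp.

49 bp, 36 bp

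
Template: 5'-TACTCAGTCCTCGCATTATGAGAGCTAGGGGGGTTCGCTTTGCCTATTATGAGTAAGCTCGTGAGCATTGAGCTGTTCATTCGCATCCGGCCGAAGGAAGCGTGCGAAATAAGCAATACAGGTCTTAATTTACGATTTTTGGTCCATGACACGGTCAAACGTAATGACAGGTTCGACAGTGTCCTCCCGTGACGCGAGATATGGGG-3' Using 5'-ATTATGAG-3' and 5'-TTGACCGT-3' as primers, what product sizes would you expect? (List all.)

144 bp, 113 bp

The forward primer ATTATGAG matches the top strand at positions 15–22, 46–53.
The reverse primer's reverse complement is ACGGTCAA, matching at positions 151–158.
Each forward site pairs with the reverse site to give a product ending at position 158: sizes 144, 113 bp.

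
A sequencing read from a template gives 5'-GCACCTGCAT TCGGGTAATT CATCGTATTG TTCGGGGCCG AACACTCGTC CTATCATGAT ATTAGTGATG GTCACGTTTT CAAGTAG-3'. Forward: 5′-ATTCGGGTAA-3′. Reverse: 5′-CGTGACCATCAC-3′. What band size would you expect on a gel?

Scanning the template, ATTCGGGTAA occurs at positions 9–18; this primer anneals to the bottom strand there with its 3' end pointing downstream.
Taking the reverse complement of CGTGACCATCAC gives GTGATGGTCACG, found at positions 65–76 on the template; the primer anneals here to the top strand with its 3' end pointing upstream.
Amplicon spans positions 9–76: 68 bp.

68 bp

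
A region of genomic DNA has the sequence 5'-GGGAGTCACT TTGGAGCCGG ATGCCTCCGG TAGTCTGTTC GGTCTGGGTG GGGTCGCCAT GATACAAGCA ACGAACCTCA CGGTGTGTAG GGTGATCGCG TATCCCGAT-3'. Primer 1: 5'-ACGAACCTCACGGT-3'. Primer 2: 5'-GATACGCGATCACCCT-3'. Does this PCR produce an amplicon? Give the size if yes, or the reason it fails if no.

Primer 1 (ACGAACCTCACGGT) matches the top strand at positions 71–84; it acts as a forward primer.
Primer 2's reverse complement is AGGGTGATCGCGTATC, matching the top strand at positions 89–104; it acts as a reverse primer.
The 3' ends face each other across positions 71–104, giving a 34 bp product.

Yes — a 34 bp product.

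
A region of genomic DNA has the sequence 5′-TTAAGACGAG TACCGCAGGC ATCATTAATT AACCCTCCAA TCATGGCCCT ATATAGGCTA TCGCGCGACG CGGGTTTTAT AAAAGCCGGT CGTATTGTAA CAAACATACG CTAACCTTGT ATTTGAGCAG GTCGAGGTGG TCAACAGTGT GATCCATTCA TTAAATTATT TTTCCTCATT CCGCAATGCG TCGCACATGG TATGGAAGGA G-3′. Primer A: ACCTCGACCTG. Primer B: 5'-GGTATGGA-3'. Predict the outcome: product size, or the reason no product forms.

No product — the primers' 3' ends point away from each other.

Primer A (ACCTCGACCTG) has reverse complement CAGGTCGAGGT, which matches the top strand at positions 128–138; primer A anneals to the top strand there with its 3' end pointing upstream toward position 128.
Primer B (GGTATGGA) matches the top strand directly at positions 199–206; it anneals to the bottom strand with its 3' end pointing downstream toward position 206.
The 3' ends diverge (primer A extends toward position 1, primer B toward position 211), so the primers never converge on a shared product.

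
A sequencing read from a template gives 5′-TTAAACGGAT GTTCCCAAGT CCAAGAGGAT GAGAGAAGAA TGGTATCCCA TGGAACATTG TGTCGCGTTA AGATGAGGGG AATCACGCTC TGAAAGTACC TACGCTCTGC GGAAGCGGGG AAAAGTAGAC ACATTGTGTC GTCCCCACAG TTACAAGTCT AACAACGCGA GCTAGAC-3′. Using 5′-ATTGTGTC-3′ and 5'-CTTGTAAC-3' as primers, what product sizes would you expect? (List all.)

101 bp, 25 bp

The forward primer ATTGTGTC matches the top strand at positions 57–64, 133–140.
The reverse primer's reverse complement is GTTACAAG, matching at positions 150–157.
Each forward site pairs with the reverse site to give a product ending at position 157: sizes 101, 25 bp.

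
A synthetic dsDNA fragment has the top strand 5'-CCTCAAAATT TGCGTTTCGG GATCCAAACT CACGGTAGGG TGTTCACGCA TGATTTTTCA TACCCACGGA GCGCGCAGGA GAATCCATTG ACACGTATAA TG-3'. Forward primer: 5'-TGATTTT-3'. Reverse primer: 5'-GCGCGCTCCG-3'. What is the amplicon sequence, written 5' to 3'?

5'-TGATTTTTCATACCCACGGAGCGCGC-3'

Forward primer TGATTTT is found on the top strand at positions 51–57.
Reverse complement of the reverse primer: CGGAGCGCGC. This occurs on the top strand at positions 67–76.
The product is the template from position 51 through 76 (26 bp).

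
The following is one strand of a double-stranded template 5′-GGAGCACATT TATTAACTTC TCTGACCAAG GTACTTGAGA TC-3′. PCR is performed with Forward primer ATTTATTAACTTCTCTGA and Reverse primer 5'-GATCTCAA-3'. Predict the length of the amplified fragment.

35 bp

Forward primer ATTTATTAACTTCTCTGA is found on the top strand at positions 8–25.
Reverse complement of the reverse primer: TTGAGATC. This occurs on the top strand at positions 35–42.
Amplicon spans positions 8–42: 35 bp.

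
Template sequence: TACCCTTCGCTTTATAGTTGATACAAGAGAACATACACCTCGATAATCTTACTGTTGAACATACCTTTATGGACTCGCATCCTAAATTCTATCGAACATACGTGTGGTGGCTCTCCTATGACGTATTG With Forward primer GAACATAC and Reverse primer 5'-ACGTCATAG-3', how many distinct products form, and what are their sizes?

The forward primer GAACATAC matches the top strand at positions 29–36, 57–64, 94–101.
The reverse primer's reverse complement is CTATGACGT, matching at positions 116–124.
Each forward site pairs with the reverse site to give a product ending at position 124: sizes 96, 68, 31 bp.

Three products: 96 bp, 68 bp, 31 bp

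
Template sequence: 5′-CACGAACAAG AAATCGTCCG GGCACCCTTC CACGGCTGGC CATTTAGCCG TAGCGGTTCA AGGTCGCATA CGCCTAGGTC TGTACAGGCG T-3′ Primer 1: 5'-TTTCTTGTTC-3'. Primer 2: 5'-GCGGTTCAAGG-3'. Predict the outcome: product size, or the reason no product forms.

Primer 1 (TTTCTTGTTC) has reverse complement GAACAAGAAA, which matches the top strand at positions 4–13; primer 1 anneals to the top strand there with its 3' end pointing upstream toward position 4.
Primer 2 (GCGGTTCAAGG) matches the top strand directly at positions 53–63; it anneals to the bottom strand with its 3' end pointing downstream toward position 63.
The 3' ends diverge (primer 1 extends toward position 1, primer 2 toward position 91), so the primers never converge on a shared product.

No product — the primers' 3' ends point away from each other.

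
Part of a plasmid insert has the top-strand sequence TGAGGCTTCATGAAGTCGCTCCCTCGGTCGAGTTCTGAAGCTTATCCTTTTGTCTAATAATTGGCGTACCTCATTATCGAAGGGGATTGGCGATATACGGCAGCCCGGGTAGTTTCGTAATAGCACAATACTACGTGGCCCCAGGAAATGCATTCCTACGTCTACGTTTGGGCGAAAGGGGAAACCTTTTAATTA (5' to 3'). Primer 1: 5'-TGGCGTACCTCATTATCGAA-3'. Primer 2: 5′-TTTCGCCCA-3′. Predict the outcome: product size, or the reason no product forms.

Primer 1 (TGGCGTACCTCATTATCGAA) matches the top strand at positions 62–81; it acts as a forward primer.
Primer 2's reverse complement is TGGGCGAAA, matching the top strand at positions 169–177; it acts as a reverse primer.
The 3' ends face each other across positions 62–177, giving a 116 bp product.

Yes — a 116 bp product.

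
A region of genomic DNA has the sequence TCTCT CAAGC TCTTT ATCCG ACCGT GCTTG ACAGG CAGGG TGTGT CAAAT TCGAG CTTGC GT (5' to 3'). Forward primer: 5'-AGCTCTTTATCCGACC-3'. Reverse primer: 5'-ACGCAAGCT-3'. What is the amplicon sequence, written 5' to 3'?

5'-AGCTCTTTATCCGACCGTGCTTGACAGGCAGGGTGTGTCAAATTCGAGCTTGCGT-3'

The forward primer matches the template at positions 8–23.
The reverse primer's reverse complement is AGCTTGCGT, which matches the template at positions 54–62.
The product is the template from position 8 through 62 (55 bp).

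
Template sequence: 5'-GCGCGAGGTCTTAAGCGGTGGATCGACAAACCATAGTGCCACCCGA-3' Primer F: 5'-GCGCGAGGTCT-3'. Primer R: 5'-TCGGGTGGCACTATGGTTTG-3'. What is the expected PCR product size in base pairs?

Scanning the template, GCGCGAGGTCT occurs at positions 1–11; this primer anneals to the bottom strand there with its 3' end pointing downstream.
Reverse complement of the reverse primer: CAAACCATAGTGCCACCCGA. This occurs on the top strand at positions 27–46.
Product length = (reverse-primer end) − (forward-primer start) + 1 = 46 − 1 + 1 = 46 bp.

46 bp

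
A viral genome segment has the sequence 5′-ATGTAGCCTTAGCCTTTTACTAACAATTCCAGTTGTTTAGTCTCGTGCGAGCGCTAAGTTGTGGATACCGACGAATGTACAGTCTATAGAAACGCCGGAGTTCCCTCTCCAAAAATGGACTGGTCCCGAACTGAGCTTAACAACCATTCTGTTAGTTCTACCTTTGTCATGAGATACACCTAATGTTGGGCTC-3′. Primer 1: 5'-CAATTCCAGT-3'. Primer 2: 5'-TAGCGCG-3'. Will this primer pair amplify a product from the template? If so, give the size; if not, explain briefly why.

No product — primer 2 has no binding site in the template.

Primer 2 (TAGCGCG) does not match the top strand, and its reverse complement CGCGCTA does not match either.
With no annealing site for primer 2, no amplification occurs.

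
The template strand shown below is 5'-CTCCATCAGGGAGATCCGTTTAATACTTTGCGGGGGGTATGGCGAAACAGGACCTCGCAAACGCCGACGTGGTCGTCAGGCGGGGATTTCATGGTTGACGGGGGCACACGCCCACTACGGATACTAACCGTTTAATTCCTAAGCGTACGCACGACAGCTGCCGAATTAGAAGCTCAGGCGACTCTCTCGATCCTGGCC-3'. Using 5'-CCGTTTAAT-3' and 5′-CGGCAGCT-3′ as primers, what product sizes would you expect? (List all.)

The forward primer CCGTTTAAT matches the top strand at positions 16–24, 128–136.
The reverse primer's reverse complement is AGCTGCCG, matching at positions 156–163.
Each forward site pairs with the reverse site to give a product ending at position 163: sizes 148, 36 bp.

148 bp, 36 bp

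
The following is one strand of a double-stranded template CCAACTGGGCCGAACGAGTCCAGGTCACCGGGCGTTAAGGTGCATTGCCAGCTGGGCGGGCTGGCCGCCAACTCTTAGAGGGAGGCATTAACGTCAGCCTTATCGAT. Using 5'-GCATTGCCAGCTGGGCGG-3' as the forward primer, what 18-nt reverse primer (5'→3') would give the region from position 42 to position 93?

5'-CGTTAATGCCTCCCTCTA-3'

The product's 3' end on the top strand is position 93.
The reverse primer anneals to the top strand over positions 76–93, i.e. to TAGAGGGAGGCATTAACG.
Its sequence written 5'→3' is the reverse complement: CGTTAATGCCTCCCTCTA.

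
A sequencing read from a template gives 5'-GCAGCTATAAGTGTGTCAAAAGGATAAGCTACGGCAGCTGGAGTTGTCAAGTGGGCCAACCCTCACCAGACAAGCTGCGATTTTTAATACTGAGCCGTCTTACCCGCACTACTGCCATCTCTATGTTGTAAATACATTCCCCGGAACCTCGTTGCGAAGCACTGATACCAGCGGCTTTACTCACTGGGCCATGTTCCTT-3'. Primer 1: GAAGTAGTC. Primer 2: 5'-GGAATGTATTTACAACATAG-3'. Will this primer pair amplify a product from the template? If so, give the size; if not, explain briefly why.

Primer 1 (GAAGTAGTC) does not match the top strand, and its reverse complement GACTACTTC does not match either.
With no annealing site for primer 1, no amplification occurs.

No product — primer 1 has no binding site in the template.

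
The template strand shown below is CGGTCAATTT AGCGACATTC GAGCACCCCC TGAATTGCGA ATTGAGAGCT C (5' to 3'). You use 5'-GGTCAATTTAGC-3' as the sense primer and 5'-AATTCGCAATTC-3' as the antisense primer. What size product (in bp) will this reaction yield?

Forward primer GGTCAATTTAGC is found on the top strand at positions 2–13.
Taking the reverse complement of AATTCGCAATTC gives GAATTGCGAATT, found at positions 32–43 on the template; the primer anneals here to the top strand with its 3' end pointing upstream.
Product length = (reverse-primer end) − (forward-primer start) + 1 = 43 − 2 + 1 = 42 bp.

42 bp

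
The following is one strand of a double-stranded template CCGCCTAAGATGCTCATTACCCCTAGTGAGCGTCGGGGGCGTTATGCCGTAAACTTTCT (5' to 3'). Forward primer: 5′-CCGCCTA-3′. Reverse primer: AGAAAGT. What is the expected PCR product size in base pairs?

Scanning the template, CCGCCTA occurs at positions 1–7; this primer anneals to the bottom strand there with its 3' end pointing downstream.
The reverse primer's reverse complement is ACTTTCT, which matches the template at positions 53–59.
The product runs from position 1 to position 59, so its length is 59 − 1 + 1 = 59 bp.

59 bp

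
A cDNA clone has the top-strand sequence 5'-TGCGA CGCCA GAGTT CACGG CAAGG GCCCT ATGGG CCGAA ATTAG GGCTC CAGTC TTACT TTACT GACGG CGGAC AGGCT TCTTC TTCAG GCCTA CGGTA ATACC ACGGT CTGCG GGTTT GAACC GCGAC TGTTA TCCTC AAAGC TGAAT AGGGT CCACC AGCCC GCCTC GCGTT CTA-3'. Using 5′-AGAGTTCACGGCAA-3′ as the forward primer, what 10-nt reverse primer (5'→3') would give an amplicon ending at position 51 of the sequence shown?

The forward primer binds at positions 10–23; the product's 3' end on the top strand is position 51.
The reverse primer anneals to the top strand over positions 42–51, i.e. to TTAGGGCTCC.
Its sequence written 5'→3' is the reverse complement: GGAGCCCTAA.

5'-GGAGCCCTAA-3'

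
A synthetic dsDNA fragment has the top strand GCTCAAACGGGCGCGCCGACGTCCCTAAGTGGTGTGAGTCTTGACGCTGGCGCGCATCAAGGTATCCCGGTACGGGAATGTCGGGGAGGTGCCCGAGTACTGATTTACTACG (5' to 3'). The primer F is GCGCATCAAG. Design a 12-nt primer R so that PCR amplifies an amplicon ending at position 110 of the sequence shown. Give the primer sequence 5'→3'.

The forward primer binds at positions 52–61; the product's 3' end on the top strand is position 110.
The reverse primer anneals to the top strand over positions 99–110, i.e. to ACTGATTTACTA.
Its sequence written 5'→3' is the reverse complement: TAGTAAATCAGT.

5'-TAGTAAATCAGT-3'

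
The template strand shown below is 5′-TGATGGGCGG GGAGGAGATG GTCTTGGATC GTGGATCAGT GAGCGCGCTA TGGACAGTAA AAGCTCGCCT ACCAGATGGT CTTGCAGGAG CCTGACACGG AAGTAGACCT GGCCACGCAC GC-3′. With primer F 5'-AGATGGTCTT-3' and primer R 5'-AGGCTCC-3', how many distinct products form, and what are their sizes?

The forward primer AGATGGTCTT matches the top strand at positions 16–25, 74–83.
The reverse primer's reverse complement is GGAGCCT, matching at positions 87–93.
Each forward site pairs with the reverse site to give a product ending at position 93: sizes 78, 20 bp.

Two products: 78 bp, 20 bp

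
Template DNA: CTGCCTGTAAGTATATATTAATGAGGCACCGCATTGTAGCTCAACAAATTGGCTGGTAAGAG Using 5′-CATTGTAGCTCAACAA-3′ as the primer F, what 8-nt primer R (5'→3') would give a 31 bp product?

5'-CTCTTACC-3'

The forward primer binds at positions 32–47, so a 31 bp product ends at position 32 + 31 − 1 = 62.
The reverse primer anneals to the top strand over positions 55–62, i.e. to GGTAAGAG.
Its sequence written 5'→3' is the reverse complement: CTCTTACC.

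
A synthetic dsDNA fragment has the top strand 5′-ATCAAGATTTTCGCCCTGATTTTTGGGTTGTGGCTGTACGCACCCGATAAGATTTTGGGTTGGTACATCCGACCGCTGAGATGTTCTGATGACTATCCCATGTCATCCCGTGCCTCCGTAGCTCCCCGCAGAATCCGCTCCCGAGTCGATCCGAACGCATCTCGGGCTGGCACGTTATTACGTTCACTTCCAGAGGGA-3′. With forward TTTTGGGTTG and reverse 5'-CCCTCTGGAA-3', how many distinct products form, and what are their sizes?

The forward primer TTTTGGGTTG matches the top strand at positions 21–30, 53–62.
The reverse primer's reverse complement is TTCCAGAGGG, matching at positions 188–197.
Each forward site pairs with the reverse site to give a product ending at position 197: sizes 177, 145 bp.

Two products: 177 bp, 145 bp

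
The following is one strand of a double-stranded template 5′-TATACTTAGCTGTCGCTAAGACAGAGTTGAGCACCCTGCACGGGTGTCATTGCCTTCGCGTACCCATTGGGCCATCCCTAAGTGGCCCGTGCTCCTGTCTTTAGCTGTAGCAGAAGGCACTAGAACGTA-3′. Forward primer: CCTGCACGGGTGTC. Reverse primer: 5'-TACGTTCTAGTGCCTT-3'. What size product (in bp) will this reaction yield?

Scanning the template, CCTGCACGGGTGTC occurs at positions 35–48; this primer anneals to the bottom strand there with its 3' end pointing downstream.
Reverse complement of the reverse primer: AAGGCACTAGAACGTA. This occurs on the top strand at positions 114–129.
Product length = (reverse-primer end) − (forward-primer start) + 1 = 129 − 35 + 1 = 95 bp.

95 bp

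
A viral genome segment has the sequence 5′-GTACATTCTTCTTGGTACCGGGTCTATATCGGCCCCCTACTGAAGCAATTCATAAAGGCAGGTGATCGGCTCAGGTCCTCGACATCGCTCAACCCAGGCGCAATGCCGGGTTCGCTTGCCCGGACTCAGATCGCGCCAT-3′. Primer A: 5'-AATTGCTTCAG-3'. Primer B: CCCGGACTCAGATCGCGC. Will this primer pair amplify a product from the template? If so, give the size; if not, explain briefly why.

No product — the primers' 3' ends point away from each other.

Primer A (AATTGCTTCAG) has reverse complement CTGAAGCAATT, which matches the top strand at positions 40–50; primer A anneals to the top strand there with its 3' end pointing upstream toward position 40.
Primer B (CCCGGACTCAGATCGCGC) matches the top strand directly at positions 119–136; it anneals to the bottom strand with its 3' end pointing downstream toward position 136.
The 3' ends diverge (primer A extends toward position 1, primer B toward position 139), so the primers never converge on a shared product.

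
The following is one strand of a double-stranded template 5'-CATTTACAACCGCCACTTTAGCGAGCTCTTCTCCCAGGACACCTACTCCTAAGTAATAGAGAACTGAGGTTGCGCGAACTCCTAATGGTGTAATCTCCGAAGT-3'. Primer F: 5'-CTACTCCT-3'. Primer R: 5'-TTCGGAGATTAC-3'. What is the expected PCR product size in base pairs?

The forward primer matches the template at positions 43–50.
Taking the reverse complement of TTCGGAGATTAC gives GTAATCTCCGAA, found at positions 90–101 on the template; the primer anneals here to the top strand with its 3' end pointing upstream.
The product runs from position 43 to position 101, so its length is 101 − 43 + 1 = 59 bp.

59 bp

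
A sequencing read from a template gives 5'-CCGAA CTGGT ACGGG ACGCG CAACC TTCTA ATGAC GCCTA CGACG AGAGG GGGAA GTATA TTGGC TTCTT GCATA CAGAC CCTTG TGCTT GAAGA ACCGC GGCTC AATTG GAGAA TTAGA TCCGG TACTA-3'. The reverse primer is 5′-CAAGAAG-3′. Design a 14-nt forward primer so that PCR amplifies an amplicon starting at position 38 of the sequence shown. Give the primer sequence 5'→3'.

5'-CTACGACGAGAGGG-3'

The reverse primer's reverse complement CTTCTTG matches the template at positions 65–71; the product starts at position 38.
The forward primer is identical to the top strand over positions 38–51: CTACGACGAGAGGG.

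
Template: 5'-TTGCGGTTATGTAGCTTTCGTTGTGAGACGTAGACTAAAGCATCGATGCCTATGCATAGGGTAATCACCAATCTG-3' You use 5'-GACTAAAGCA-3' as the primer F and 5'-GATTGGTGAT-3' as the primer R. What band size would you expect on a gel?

Forward primer GACTAAAGCA is found on the top strand at positions 33–42.
Taking the reverse complement of GATTGGTGAT gives ATCACCAATC, found at positions 64–73 on the template; the primer anneals here to the top strand with its 3' end pointing upstream.
Product length = (reverse-primer end) − (forward-primer start) + 1 = 73 − 33 + 1 = 41 bp.

41 bp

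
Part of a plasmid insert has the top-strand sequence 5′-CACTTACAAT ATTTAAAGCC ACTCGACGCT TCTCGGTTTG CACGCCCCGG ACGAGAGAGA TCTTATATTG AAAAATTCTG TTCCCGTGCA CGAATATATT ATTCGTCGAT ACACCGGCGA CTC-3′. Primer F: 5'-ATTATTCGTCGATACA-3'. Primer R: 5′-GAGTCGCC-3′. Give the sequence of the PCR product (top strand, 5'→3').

5'-ATTATTCGTCGATACACCGGCGACTC-3'

Forward primer ATTATTCGTCGATACA is found on the top strand at positions 98–113.
The reverse primer's reverse complement is GGCGACTC, which matches the template at positions 116–123.
The product is the template from position 98 through 123 (26 bp).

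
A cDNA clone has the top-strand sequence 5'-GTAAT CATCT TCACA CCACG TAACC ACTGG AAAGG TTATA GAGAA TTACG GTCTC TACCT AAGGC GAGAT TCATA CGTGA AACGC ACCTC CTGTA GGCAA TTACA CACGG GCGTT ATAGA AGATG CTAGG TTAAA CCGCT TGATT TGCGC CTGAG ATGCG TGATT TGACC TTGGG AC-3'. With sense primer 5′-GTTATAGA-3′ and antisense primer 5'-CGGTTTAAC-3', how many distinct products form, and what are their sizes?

The forward primer GTTATAGA matches the top strand at positions 35–42, 113–120.
The reverse primer's reverse complement is GTTAAACCG, matching at positions 130–138.
Each forward site pairs with the reverse site to give a product ending at position 138: sizes 104, 26 bp.

Two products: 104 bp, 26 bp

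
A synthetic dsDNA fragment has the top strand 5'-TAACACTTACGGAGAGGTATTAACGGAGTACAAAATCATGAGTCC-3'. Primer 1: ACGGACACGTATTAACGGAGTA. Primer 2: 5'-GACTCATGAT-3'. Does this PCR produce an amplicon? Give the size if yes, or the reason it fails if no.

Primer 1 (ACGGACACGTATTAACGGAGTA) does not match the top strand, and its reverse complement TACTCCGTTAATACGTGTCCGT does not match either.
With no annealing site for primer 1, no amplification occurs.

No product — primer 1 has no binding site in the template.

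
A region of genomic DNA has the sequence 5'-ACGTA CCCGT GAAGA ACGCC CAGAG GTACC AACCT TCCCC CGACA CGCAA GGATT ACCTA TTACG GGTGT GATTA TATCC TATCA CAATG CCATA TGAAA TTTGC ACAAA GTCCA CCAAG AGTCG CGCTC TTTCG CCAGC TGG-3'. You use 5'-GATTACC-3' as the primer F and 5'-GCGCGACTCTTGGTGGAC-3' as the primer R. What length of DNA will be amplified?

The forward primer matches the template at positions 52–58.
The reverse primer's reverse complement is GTCCACCAAGAGTCGCGC, which matches the template at positions 111–128.
The product runs from position 52 to position 128, so its length is 128 − 52 + 1 = 77 bp.

77 bp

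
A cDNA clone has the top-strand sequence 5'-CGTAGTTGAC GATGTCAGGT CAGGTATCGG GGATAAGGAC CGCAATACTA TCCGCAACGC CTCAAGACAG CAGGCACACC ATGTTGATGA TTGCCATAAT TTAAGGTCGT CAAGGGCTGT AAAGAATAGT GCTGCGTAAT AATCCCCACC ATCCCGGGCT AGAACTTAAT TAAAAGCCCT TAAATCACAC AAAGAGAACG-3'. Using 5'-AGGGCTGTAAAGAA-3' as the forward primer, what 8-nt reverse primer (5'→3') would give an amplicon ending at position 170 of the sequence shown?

5'-ATTAAGTT-3'

The forward primer binds at positions 113–126; the product's 3' end on the top strand is position 170.
The reverse primer anneals to the top strand over positions 163–170, i.e. to AACTTAAT.
Its sequence written 5'→3' is the reverse complement: ATTAAGTT.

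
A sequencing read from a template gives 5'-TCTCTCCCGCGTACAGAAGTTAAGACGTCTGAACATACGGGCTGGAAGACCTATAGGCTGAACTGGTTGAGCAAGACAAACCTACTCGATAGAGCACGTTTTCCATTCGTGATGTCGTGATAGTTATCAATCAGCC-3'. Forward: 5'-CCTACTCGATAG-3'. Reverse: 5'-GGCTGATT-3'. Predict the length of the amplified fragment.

Forward primer CCTACTCGATAG is found on the top strand at positions 81–92.
Taking the reverse complement of GGCTGATT gives AATCAGCC, found at positions 129–136 on the template; the primer anneals here to the top strand with its 3' end pointing upstream.
The product runs from position 81 to position 136, so its length is 136 − 81 + 1 = 56 bp.

56 bp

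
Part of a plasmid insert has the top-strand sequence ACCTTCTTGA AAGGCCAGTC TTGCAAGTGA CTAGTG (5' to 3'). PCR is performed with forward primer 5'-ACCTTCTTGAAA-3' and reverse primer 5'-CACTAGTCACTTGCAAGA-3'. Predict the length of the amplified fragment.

36 bp

Forward primer ACCTTCTTGAAA is found on the top strand at positions 1–12.
Taking the reverse complement of CACTAGTCACTTGCAAGA gives TCTTGCAAGTGACTAGTG, found at positions 19–36 on the template; the primer anneals here to the top strand with its 3' end pointing upstream.
The product runs from position 1 to position 36, so its length is 36 − 1 + 1 = 36 bp.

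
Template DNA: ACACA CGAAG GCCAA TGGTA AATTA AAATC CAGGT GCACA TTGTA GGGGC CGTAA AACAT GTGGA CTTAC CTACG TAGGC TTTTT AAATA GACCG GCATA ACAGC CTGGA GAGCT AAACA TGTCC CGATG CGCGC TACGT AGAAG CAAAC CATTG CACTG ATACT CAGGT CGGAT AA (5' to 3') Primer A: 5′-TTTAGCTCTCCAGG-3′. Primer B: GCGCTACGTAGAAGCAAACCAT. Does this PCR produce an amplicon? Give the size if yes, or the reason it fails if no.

Primer A (TTTAGCTCTCCAGG) has reverse complement CCTGGAGAGCTAAA, which matches the top strand at positions 105–118; primer A anneals to the top strand there with its 3' end pointing upstream toward position 105.
Primer B (GCGCTACGTAGAAGCAAACCAT) matches the top strand directly at positions 132–153; it anneals to the bottom strand with its 3' end pointing downstream toward position 153.
The 3' ends diverge (primer A extends toward position 1, primer B toward position 177), so the primers never converge on a shared product.

No product — the primers' 3' ends point away from each other.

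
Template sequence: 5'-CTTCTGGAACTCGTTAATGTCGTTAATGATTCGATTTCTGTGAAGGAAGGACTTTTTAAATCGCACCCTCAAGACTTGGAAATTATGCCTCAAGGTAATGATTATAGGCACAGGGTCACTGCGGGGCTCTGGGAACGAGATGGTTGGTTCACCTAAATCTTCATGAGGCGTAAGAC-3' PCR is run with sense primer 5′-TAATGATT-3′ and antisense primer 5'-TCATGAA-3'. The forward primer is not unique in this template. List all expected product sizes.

143 bp, 71 bp

The forward primer TAATGATT matches the top strand at positions 24–31, 96–103.
The reverse primer's reverse complement is TTCATGA, matching at positions 160–166.
Each forward site pairs with the reverse site to give a product ending at position 166: sizes 143, 71 bp.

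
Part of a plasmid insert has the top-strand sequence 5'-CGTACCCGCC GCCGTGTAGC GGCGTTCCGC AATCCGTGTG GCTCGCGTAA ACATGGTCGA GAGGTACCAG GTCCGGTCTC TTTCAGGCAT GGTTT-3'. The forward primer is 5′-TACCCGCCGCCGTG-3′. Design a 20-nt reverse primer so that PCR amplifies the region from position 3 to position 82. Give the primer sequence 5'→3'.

5'-AAGAGACCGGACCTGGTACC-3'

The product's 3' end on the top strand is position 82.
The reverse primer anneals to the top strand over positions 63–82, i.e. to GGTACCAGGTCCGGTCTCTT.
Its sequence written 5'→3' is the reverse complement: AAGAGACCGGACCTGGTACC.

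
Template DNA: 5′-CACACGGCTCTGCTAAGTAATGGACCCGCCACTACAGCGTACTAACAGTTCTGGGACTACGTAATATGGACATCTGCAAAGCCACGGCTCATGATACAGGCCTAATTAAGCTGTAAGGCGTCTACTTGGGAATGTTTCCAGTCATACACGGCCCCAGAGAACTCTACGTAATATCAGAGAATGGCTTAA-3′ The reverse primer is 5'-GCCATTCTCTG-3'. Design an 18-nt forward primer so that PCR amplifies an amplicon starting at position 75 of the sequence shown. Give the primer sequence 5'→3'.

5'-TGCAAAGCCACGGCTCAT-3'

The reverse primer's reverse complement CAGAGAATGGC matches the template at positions 175–185; the product starts at position 75.
The forward primer is identical to the top strand over positions 75–92: TGCAAAGCCACGGCTCAT.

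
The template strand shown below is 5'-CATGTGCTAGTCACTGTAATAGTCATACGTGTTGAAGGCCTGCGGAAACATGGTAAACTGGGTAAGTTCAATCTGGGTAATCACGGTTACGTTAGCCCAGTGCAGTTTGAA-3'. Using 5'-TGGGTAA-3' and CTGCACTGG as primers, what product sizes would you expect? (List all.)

47 bp, 32 bp

The forward primer TGGGTAA matches the top strand at positions 59–65, 74–80.
The reverse primer's reverse complement is CCAGTGCAG, matching at positions 97–105.
Each forward site pairs with the reverse site to give a product ending at position 105: sizes 47, 32 bp.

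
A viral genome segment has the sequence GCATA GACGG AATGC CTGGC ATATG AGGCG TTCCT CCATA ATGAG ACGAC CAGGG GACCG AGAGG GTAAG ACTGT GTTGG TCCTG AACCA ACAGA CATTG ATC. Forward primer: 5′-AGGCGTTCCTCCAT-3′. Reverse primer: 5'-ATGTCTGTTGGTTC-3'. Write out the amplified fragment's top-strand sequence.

The forward primer matches the template at positions 26–39.
The reverse primer's reverse complement is GAACCAACAGACAT, which matches the template at positions 85–98.
The product is the template from position 26 through 98 (73 bp).

5'-AGGCGTTCCTCCATAATGAGACGACCAGGGGACCGAGAGGGTAAGACTGTGTTGGTCCTGAACCAACAGACAT-3'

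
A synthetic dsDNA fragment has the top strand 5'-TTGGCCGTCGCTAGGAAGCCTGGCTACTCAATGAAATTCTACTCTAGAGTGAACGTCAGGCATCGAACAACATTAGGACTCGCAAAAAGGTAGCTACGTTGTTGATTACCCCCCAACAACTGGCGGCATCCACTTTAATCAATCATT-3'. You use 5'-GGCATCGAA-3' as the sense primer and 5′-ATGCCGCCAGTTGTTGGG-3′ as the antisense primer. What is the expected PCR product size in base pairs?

71 bp

Scanning the template, GGCATCGAA occurs at positions 59–67; this primer anneals to the bottom strand there with its 3' end pointing downstream.
The reverse primer's reverse complement is CCCAACAACTGGCGGCAT, which matches the template at positions 112–129.
Amplicon spans positions 59–129: 71 bp.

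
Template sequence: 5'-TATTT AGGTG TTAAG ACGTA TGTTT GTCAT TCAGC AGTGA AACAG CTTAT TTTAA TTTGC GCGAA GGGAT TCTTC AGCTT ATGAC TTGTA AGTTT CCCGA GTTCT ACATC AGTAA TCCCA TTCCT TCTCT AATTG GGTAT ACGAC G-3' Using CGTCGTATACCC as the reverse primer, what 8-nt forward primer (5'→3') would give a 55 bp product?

The reverse primer's reverse complement GGGTATACGACG matches the template at positions 135–146, so the product ends at position 146.
A 55 bp product then starts at position 146 − 55 + 1 = 92.
The forward primer is identical to the top strand there: GTTTCCCG.

5'-GTTTCCCG-3'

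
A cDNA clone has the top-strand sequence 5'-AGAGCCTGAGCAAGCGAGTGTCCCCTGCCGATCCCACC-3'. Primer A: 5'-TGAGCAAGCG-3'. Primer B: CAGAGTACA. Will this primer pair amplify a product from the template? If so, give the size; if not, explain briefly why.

No product — primer B has no binding site in the template.

Primer B (CAGAGTACA) does not match the top strand, and its reverse complement TGTACTCTG does not match either.
With no annealing site for primer B, no amplification occurs.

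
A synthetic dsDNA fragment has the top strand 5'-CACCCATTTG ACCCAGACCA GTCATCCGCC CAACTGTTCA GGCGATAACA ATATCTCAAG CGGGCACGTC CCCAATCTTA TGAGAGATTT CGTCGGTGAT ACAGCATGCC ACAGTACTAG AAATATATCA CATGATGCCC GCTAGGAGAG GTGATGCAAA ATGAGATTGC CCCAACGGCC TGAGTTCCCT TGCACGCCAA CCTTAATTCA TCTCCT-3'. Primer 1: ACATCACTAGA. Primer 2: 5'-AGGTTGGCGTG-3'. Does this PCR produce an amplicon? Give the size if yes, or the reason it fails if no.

Primer 1 (ACATCACTAGA) does not match the top strand, and its reverse complement TCTAGTGATGT does not match either.
With no annealing site for primer 1, no amplification occurs.

No product — primer 1 has no binding site in the template.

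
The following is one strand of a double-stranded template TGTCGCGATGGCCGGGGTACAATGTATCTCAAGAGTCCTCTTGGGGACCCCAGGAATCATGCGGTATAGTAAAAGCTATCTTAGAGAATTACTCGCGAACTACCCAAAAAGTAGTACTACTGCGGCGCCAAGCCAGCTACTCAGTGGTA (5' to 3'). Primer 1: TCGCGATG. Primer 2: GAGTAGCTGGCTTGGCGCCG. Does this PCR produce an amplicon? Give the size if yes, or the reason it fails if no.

Yes — a 140 bp product.

Primer 1 (TCGCGATG) matches the top strand at positions 3–10; it acts as a forward primer.
Primer 2's reverse complement is CGGCGCCAAGCCAGCTACTC, matching the top strand at positions 123–142; it acts as a reverse primer.
The 3' ends face each other across positions 3–142, giving a 140 bp product.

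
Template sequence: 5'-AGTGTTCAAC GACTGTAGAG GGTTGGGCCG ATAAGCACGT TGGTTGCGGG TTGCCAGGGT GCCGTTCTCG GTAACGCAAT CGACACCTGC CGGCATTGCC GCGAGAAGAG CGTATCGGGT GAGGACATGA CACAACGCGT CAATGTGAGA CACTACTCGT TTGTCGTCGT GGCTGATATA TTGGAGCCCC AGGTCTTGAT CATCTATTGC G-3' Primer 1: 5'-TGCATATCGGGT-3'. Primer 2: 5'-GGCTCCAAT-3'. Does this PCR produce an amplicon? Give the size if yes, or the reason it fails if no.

Primer 1 (TGCATATCGGGT) does not match the top strand, and its reverse complement ACCCGATATGCA does not match either.
With no annealing site for primer 1, no amplification occurs.

No product — primer 1 has no binding site in the template.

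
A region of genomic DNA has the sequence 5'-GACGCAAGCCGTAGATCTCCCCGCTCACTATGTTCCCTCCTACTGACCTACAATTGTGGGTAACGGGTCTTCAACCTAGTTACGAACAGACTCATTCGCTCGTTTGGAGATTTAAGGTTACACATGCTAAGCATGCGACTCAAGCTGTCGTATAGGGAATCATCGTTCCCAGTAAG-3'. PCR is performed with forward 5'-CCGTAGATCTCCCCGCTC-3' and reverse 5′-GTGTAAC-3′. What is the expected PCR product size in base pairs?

115 bp

The forward primer matches the template at positions 9–26.
Reverse complement of the reverse primer: GTTACAC. This occurs on the top strand at positions 117–123.
Product length = (reverse-primer end) − (forward-primer start) + 1 = 123 − 9 + 1 = 115 bp.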